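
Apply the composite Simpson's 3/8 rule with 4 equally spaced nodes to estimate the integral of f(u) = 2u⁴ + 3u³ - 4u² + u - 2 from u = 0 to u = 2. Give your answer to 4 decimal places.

12.3704

h = (2 − 0)/3 = 0.666667.
Nodes u₀,…,u₃ = 0, 0.666667, 1.333333, 2.
f(u) = 2u⁴ + 3u³ - 4u² + u - 2: f₀=-2, f₁=-1.827160, f₂=5.654321, f₃=40.
(3h/8)·[f₀ + 3f₁ + 3f₂ + f₃] = 0.25·(49.481481) = 12.3704.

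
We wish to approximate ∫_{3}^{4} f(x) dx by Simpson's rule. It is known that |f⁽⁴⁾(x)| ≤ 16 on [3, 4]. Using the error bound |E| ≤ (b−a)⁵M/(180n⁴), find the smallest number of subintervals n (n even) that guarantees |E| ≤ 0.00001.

10

Need 16/(180n⁴) ≤ 0.00001.
n⁴ ≥ 16/(180·0.00001) = 8888.89 ⇒ n ≥ 9.7098, so the smallest even n is 10. (n must be even for Simpson's rule.)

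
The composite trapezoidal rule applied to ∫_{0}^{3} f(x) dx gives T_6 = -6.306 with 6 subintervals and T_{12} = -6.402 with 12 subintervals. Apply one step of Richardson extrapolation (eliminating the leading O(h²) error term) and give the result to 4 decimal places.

R = (4·T_{12} − T_6) / 3 = (4·(-6.402) − (-6.306))/3 = (-19.302)/3 = -6.4340.

-6.4340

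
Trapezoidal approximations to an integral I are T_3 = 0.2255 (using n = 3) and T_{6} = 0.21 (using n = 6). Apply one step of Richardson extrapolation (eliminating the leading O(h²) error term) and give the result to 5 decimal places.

0.20483

R = (4·T_{6} − T_3) / 3 = (4·0.21 − 0.2255)/3 = (0.6145)/3 = 0.20483.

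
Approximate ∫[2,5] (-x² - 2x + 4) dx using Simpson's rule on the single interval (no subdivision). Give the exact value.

S = (b−a)/6 · [f(2) + 4f(3.5) + f(5)] = 0.5·[(-4) + 4·(-15.25) + (-31)] = -48.

-48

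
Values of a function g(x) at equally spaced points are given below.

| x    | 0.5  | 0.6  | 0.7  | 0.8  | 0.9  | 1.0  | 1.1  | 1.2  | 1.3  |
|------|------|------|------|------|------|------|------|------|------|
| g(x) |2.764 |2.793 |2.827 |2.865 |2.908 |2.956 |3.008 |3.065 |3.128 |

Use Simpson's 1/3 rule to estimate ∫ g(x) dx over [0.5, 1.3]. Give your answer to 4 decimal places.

h = 0.1, n = 8.
(h/3)·[y₀ + 4y₁ + 2y₂ + 4y₃ + 2y₄ + 4y₅ + 2y₆ + 4y₇ + y₈] = 0.033333·(70.094) = 2.3365.

2.3365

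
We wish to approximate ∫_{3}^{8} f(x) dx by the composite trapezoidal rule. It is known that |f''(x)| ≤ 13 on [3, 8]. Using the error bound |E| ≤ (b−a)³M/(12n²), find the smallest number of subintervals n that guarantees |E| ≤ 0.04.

Need 1625/(12n²) ≤ 0.04.
n² ≥ 1625/(12·0.04) = 3385.42 ⇒ n ≥ 58.1843, so the smallest n is 59.

59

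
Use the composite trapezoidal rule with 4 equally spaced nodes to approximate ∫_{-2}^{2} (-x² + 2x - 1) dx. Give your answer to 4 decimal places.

h = (2 − (-2))/3 = 1.333333.
Nodes x₀,…,x₃ = -2, -0.666667, 0.666667, 2.
f(x) = -x² + 2x - 1: f₀=-9, f₁=-2.777778, f₂=-0.111111, f₃=-1.
(h/2)·[f₀ + 2f₁ + 2f₂ + f₃] = 0.666667·(-15.777778) = -10.5185.

-10.5185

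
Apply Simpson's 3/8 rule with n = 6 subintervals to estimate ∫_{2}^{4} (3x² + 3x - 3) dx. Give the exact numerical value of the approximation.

68

h = (4 − 2)/6 = 0.333333.
Nodes x₀,…,x₆ = 2, 2.333333, 2.666667, 3, 3.333333, 3.666667, 4.
f(x) = 3x² + 3x - 3: f₀=15, f₁=20.333333, f₂=26.333333, f₃=33, f₄=40.333333, f₅=48.333333, f₆=57.
(3h/8)·[f₀ + 3f₁ + 3f₂ + 2f₃ + 3f₄ + 3f₅ + f₆] = 0.125·(544) = 68.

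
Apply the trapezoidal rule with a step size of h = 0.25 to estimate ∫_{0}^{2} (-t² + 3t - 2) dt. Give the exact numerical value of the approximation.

-0.6875

h = (2 − 0)/8 = 0.25.
Nodes t₀,…,t₈ = 0, 0.25, 0.5, 0.75, 1, 1.25, 1.5, 1.75, 2.
f(t) = -t² + 3t - 2: f₀=-2, f₁=-1.3125, f₂=-0.75, f₃=-0.3125, f₄=0, f₅=0.1875, f₆=0.25, f₇=0.1875, f₈=0.
(h/2)·[f₀ + 2f₁ + 2f₂ + 2f₃ + 2f₄ + 2f₅ + 2f₆ + 2f₇ + f₈] = 0.125·(-5.5) = -0.6875.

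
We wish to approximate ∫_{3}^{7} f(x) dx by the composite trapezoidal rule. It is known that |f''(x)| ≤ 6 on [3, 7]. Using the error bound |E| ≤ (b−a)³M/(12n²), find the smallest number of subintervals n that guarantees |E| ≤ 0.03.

Need 384/(12n²) ≤ 0.03.
n² ≥ 384/(12·0.03) = 1066.67 ⇒ n ≥ 32.6599, so the smallest n is 33.

33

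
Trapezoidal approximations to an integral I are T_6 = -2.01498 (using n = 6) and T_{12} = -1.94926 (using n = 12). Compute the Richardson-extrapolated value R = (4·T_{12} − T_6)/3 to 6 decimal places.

R = (4·T_{12} − T_6) / 3 = (4·(-1.94926) − (-2.01498))/3 = (-5.78206)/3 = -1.927353.

-1.927353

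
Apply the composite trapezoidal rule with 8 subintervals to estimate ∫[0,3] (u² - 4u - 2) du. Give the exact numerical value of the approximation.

h = (3 − 0)/8 = 0.375.
Nodes u₀,…,u₈ = 0, 0.375, 0.75, 1.125, 1.5, 1.875, 2.25, 2.625, 3.
f(u) = u² - 4u - 2: f₀=-2, f₁=-3.359375, f₂=-4.4375, f₃=-5.234375, f₄=-5.75, f₅=-5.984375, f₆=-5.9375, f₇=-5.609375, f₈=-5.
(h/2)·[f₀ + 2f₁ + 2f₂ + 2f₃ + 2f₄ + 2f₅ + 2f₆ + 2f₇ + f₈] = 0.1875·(-79.625) = -14.9296875.

-14.9296875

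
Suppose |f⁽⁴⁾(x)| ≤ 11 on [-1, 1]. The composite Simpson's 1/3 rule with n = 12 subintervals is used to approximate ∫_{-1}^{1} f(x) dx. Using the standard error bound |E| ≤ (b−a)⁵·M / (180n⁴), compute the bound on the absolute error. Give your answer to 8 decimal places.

|E| ≤ (2)⁵·11 / (180·12⁴) = 352/3732480 = 0.00009431.

0.00009431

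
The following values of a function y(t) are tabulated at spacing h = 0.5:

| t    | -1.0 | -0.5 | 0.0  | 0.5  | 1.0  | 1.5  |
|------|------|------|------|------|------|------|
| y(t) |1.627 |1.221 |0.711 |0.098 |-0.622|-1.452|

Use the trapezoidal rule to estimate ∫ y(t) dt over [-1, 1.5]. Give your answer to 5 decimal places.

h = 0.5, n = 5.
(h/2)·[y₀ + 2y₁ + 2y₂ + 2y₃ + 2y₄ + y₅] = 0.25·(2.991) = 0.74775.

0.74775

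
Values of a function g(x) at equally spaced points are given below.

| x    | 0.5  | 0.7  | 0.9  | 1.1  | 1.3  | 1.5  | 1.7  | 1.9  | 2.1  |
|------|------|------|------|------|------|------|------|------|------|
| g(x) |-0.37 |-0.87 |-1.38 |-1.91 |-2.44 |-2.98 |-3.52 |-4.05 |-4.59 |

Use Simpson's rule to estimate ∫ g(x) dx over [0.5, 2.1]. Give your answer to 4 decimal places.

-3.9253

h = 0.2, n = 8.
(h/3)·[y₀ + 4y₁ + 2y₂ + 4y₃ + 2y₄ + 4y₅ + 2y₆ + 4y₇ + y₈] = 0.066667·(-58.88) = -3.9253.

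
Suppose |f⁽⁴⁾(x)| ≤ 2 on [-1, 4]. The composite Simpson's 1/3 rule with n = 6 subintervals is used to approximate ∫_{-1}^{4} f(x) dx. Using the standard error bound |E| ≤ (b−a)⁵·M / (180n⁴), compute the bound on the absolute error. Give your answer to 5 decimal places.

0.02679

|E| ≤ (5)⁵·2 / (180·6⁴) = 6250/233280 = 0.02679.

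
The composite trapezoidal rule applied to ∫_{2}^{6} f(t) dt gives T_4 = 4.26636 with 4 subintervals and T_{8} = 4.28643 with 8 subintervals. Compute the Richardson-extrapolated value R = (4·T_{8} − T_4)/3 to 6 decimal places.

4.293120

R = (4·T_{8} − T_4) / 3 = (4·4.28643 − 4.26636)/3 = (12.87936)/3 = 4.293120.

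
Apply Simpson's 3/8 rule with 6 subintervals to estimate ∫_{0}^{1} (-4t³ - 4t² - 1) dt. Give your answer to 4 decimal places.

h = (1 − 0)/6 = 0.166667.
Nodes t₀,…,t₆ = 0, 0.166667, 0.333333, 0.5, 0.666667, 0.833333, 1.
f(t) = -4t³ - 4t² - 1: f₀=-1, f₁=-1.129630, f₂=-1.592593, f₃=-2.5, f₄=-3.962963, f₅=-6.092593, f₆=-9.
(3h/8)·[f₀ + 3f₁ + 3f₂ + 2f₃ + 3f₄ + 3f₅ + f₆] = 0.0625·(-53.333333) = -3.3333.

-3.3333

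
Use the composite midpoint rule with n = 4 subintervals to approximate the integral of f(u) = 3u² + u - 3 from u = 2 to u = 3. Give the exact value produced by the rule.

h = (3 − 2)/4 = 0.25.
Midpoints m₁,…,m₄ = 2.125, 2.375, 2.625, 2.875.
f(m₁)=12.671875, f(m₂)=16.296875, f(m₃)=20.296875, f(m₄)=24.671875.
h·[f(m₁) + f(m₂) + f(m₃) + f(m₄)] = 0.25·(73.9375) = 18.484375.

18.484375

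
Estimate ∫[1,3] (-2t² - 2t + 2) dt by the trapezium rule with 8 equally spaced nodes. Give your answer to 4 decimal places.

h = (3 − 1)/7 = 0.285714.
Nodes t₀,…,t₇ = 1, 1.285714, 1.571429, 1.857143, 2.142857, 2.428571, 2.714286, 3.
f(t) = -2t² - 2t + 2: f₀=-2, f₁=-3.877551, f₂=-6.081633, f₃=-8.612245, f₄=-11.469388, f₅=-14.653061, f₆=-18.163265, f₇=-22.
(h/2)·[f₀ + 2f₁ + 2f₂ + 2f₃ + 2f₄ + 2f₅ + 2f₆ + f₇] = 0.142857·(-149.714286) = -21.3878.

-21.3878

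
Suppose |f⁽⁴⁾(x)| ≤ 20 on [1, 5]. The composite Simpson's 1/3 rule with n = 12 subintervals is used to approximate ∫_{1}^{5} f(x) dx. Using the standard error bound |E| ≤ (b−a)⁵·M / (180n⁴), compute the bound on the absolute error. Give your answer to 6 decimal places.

0.005487

|E| ≤ (4)⁵·20 / (180·12⁴) = 20480/3732480 = 0.005487.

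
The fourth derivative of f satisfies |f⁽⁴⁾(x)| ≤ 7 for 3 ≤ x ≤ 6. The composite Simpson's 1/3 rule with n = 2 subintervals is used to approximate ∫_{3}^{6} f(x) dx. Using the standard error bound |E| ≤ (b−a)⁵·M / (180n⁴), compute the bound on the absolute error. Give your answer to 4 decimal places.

0.5906

|E| ≤ (3)⁵·7 / (180·2⁴) = 1701/2880 = 0.5906.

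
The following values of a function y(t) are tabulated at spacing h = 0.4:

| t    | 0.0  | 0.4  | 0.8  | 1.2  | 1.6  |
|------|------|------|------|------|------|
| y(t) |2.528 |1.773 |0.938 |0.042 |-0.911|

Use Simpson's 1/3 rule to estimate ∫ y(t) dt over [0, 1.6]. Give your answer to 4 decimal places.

1.4337

h = 0.4, n = 4.
(h/3)·[y₀ + 4y₁ + 2y₂ + 4y₃ + y₄] = 0.133333·(10.753) = 1.4337.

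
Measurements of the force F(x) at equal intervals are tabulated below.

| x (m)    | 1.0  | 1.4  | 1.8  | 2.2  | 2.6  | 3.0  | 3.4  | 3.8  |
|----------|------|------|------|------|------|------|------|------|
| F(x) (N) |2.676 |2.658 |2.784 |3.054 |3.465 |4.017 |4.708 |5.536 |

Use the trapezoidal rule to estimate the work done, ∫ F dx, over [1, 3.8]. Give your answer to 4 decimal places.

h = 0.4, n = 7.
(h/2)·[y₀ + 2y₁ + 2y₂ + 2y₃ + 2y₄ + 2y₅ + 2y₆ + y₇] = 0.2·(49.584) = 9.9168.

9.9168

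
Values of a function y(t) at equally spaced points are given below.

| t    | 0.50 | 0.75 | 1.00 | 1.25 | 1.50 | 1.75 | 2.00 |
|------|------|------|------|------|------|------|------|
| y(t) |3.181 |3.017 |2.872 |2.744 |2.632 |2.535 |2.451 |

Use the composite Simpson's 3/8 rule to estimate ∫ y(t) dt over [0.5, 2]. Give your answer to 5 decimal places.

4.15200

h = 0.25, n = 6.
(3h/8)·[y₀ + 3y₁ + 3y₂ + 2y₃ + 3y₄ + 3y₅ + y₆] = 0.09375·(44.288) = 4.15200.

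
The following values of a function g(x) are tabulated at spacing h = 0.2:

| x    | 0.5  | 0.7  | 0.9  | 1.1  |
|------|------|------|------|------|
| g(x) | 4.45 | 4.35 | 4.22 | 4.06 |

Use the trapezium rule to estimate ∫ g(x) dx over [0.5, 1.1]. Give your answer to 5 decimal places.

h = 0.2, n = 3.
(h/2)·[y₀ + 2y₁ + 2y₂ + y₃] = 0.1·(25.65) = 2.56500.

2.56500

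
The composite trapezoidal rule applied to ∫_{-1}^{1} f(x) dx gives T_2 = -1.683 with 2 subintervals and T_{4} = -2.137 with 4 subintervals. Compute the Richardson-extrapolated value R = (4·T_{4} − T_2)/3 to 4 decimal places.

R = (4·T_{4} − T_2) / 3 = (4·(-2.137) − (-1.683))/3 = (-6.865)/3 = -2.2883.

-2.2883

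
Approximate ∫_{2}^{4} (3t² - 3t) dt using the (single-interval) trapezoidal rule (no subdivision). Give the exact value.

42

T = (b−a)/2 · [f(2) + f(4)] = 1·[6 + 36] = 42.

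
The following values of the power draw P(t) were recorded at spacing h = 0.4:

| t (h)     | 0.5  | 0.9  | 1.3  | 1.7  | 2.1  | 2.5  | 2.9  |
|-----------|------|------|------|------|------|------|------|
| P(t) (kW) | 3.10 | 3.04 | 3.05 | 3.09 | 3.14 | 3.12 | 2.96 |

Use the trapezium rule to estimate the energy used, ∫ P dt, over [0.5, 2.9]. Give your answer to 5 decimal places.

7.38800

h = 0.4, n = 6.
(h/2)·[y₀ + 2y₁ + 2y₂ + 2y₃ + 2y₄ + 2y₅ + y₆] = 0.2·(36.94) = 7.38800.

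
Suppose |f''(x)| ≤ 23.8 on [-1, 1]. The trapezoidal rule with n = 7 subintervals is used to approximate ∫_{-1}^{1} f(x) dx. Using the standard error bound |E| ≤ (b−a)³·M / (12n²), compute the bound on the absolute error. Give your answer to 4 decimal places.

|E| ≤ (2)³·23.8 / (12·7²) = 190.4/588 = 0.3238.

0.3238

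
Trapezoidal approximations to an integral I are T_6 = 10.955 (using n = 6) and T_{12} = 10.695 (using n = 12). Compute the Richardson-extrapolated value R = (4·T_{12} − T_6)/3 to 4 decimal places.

10.6083

R = (4·T_{12} − T_6) / 3 = (4·10.695 − 10.955)/3 = (31.825)/3 = 10.6083.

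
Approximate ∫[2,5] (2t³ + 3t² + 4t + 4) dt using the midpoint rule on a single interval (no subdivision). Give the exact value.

M = (b−a)·f(3.5) = 3·(140.5) = 421.5.

421.5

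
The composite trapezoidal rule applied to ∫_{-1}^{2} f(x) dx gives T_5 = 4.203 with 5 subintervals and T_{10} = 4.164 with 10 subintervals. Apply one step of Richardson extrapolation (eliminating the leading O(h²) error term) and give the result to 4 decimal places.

4.1510

R = (4·T_{10} − T_5) / 3 = (4·4.164 − 4.203)/3 = (12.453)/3 = 4.1510.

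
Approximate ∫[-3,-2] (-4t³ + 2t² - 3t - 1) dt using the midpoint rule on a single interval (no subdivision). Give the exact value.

81.5

M = (b−a)·f(-2.5) = 1·(81.5) = 81.5.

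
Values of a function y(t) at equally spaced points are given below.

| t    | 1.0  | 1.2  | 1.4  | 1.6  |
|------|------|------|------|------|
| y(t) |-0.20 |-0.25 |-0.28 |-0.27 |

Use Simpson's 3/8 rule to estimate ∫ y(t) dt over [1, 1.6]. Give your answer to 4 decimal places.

-0.1545

h = 0.2, n = 3.
(3h/8)·[y₀ + 3y₁ + 3y₂ + y₃] = 0.075·(-2.06) = -0.1545.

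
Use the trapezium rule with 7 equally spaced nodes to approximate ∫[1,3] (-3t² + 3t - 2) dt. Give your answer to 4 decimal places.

-18.1111

h = (3 − 1)/6 = 0.333333.
Nodes t₀,…,t₆ = 1, 1.333333, 1.666667, 2, 2.333333, 2.666667, 3.
f(t) = -3t² + 3t - 2: f₀=-2, f₁=-3.333333, f₂=-5.333333, f₃=-8, f₄=-11.333333, f₅=-15.333333, f₆=-20.
(h/2)·[f₀ + 2f₁ + 2f₂ + 2f₃ + 2f₄ + 2f₅ + f₆] = 0.166667·(-108.666667) = -18.1111.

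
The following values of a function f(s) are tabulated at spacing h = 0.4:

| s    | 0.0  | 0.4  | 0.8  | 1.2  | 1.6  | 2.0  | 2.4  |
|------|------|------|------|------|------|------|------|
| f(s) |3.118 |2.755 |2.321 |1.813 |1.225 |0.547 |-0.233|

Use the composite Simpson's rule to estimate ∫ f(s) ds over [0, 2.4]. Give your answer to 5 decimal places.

4.05827

h = 0.4, n = 6.
(h/3)·[y₀ + 4y₁ + 2y₂ + 4y₃ + 2y₄ + 4y₅ + y₆] = 0.133333·(30.437) = 4.05827.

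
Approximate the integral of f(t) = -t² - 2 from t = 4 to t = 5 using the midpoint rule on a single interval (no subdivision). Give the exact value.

M = (b−a)·f(4.5) = 1·(-22.25) = -22.25.

-22.25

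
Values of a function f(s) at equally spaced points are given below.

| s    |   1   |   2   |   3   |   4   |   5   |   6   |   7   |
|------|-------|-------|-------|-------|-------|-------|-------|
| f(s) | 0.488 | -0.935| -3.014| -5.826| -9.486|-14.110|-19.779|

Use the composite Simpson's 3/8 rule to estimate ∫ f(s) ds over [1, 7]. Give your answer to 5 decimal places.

-42.59175

h = 1, n = 6.
(3h/8)·[y₀ + 3y₁ + 3y₂ + 2y₃ + 3y₄ + 3y₅ + y₆] = 0.375·(-113.578) = -42.59175.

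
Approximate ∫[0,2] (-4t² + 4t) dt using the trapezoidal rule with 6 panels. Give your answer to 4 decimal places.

h = (2 − 0)/6 = 0.333333.
Nodes t₀,…,t₆ = 0, 0.333333, 0.666667, 1, 1.333333, 1.666667, 2.
f(t) = -4t² + 4t: f₀=0, f₁=0.888889, f₂=0.888889, f₃=0, f₄=-1.777778, f₅=-4.444444, f₆=-8.
(h/2)·[f₀ + 2f₁ + 2f₂ + 2f₃ + 2f₄ + 2f₅ + f₆] = 0.166667·(-16.888889) = -2.8148.

-2.8148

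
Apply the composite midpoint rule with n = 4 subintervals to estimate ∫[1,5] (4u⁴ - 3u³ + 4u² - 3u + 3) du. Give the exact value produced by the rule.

h = (5 − 1)/4 = 1.
Midpoints m₁,…,m₄ = 1.5, 2.5, 3.5, 4.5.
f(m₁)=17.625, f(m₂)=129.875, f(m₃)=513.125, f(m₄)=1437.375.
h·[f(m₁) + f(m₂) + f(m₃) + f(m₄)] = 1·(2098) = 2098.

2098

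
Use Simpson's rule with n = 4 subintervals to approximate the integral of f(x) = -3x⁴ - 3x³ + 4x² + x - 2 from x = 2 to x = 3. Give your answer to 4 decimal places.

-149.5182

h = (3 − 2)/4 = 0.25.
Nodes x₀,…,x₄ = 2, 2.25, 2.5, 2.75, 3.
f(x) = -3x⁴ - 3x³ + 4x² + x - 2: f₀=-56, f₁=-90.55859375, f₂=-138.5625, f₃=-202.96484375, f₄=-287.
(h/3)·[f₀ + 4f₁ + 2f₂ + 4f₃ + f₄] = 0.083333·(-1794.21875) = -149.5182.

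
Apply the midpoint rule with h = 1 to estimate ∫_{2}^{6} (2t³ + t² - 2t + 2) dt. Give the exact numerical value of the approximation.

h = (6 − 2)/4 = 1.
Midpoints m₁,…,m₄ = 2.5, 3.5, 4.5, 5.5.
f(m₁)=34.5, f(m₂)=93, f(m₃)=195.5, f(m₄)=354.
h·[f(m₁) + f(m₂) + f(m₃) + f(m₄)] = 1·(677) = 677.

677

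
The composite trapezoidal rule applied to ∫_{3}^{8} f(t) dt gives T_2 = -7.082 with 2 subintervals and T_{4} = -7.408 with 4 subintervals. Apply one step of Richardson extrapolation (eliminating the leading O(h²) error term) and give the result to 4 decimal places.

-7.5167

R = (4·T_{4} − T_2) / 3 = (4·(-7.408) − (-7.082))/3 = (-22.550)/3 = -7.5167.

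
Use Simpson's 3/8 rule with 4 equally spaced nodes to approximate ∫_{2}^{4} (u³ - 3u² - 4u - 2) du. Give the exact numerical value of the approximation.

-24

h = (4 − 2)/3 = 0.666667.
Nodes u₀,…,u₃ = 2, 2.666667, 3.333333, 4.
f(u) = u³ - 3u² - 4u - 2: f₀=-14, f₁=-15.037037, f₂=-11.629630, f₃=-2.
(3h/8)·[f₀ + 3f₁ + 3f₂ + f₃] = 0.25·(-96) = -24.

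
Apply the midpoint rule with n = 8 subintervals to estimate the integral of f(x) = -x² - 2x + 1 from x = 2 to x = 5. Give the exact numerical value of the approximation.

h = (5 − 2)/8 = 0.375.
Midpoints m₁,…,m₈ = 2.1875, 2.5625, 2.9375, 3.3125, 3.6875, 4.0625, 4.4375, 4.8125.
f(m₁)=-8.16015625, f(m₂)=-10.69140625, f(m₃)=-13.50390625, f(m₄)=-16.59765625, f(m₅)=-19.97265625, f(m₆)=-23.62890625, f(m₇)=-27.56640625, f(m₈)=-31.78515625.
h·[f(m₁) + f(m₂) + f(m₃) + f(m₄) + f(m₅) + f(m₆) + f(m₇) + f(m₈)] = 0.375·(-151.90625) = -56.96484375.

-56.96484375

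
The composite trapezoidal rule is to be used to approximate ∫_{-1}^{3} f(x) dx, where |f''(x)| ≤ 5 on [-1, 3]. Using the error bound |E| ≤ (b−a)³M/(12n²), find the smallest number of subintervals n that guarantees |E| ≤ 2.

Need 320/(12n²) ≤ 2.
n² ≥ 320/(12·2) = 13.3333 ⇒ n ≥ 3.6515, so the smallest n is 4.

4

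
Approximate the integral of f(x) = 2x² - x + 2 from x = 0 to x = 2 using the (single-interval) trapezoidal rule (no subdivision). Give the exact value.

T = (b−a)/2 · [f(0) + f(2)] = 1·[2 + 8] = 10.

10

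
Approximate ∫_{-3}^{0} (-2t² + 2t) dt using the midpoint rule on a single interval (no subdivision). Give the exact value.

-22.5

M = (b−a)·f(-1.5) = 3·(-7.5) = -22.5.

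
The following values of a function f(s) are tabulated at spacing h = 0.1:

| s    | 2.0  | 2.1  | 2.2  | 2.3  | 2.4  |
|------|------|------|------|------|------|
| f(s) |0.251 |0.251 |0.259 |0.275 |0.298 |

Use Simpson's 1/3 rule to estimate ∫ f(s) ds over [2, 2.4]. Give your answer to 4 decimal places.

0.1057

h = 0.1, n = 4.
(h/3)·[y₀ + 4y₁ + 2y₂ + 4y₃ + y₄] = 0.033333·(3.171) = 0.1057.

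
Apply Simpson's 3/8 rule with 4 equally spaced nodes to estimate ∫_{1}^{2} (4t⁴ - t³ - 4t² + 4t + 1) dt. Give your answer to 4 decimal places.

h = (2 − 1)/3 = 0.333333.
Nodes t₀,…,t₃ = 1, 1.333333, 1.666667, 2.
f(t) = 4t⁴ - t³ - 4t² + 4t + 1: f₀=4, f₁=9.493827, f₂=22.790123, f₃=49.
(3h/8)·[f₀ + 3f₁ + 3f₂ + f₃] = 0.125·(149.851852) = 18.7315.

18.7315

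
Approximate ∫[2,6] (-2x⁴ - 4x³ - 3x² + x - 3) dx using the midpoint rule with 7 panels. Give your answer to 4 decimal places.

-4553.4344

h = (6 − 2)/7 = 0.571429.
Midpoints m₁,…,m₇ = 2.285714, 2.857143, 3.428571, 4, 4.571429, 5.142857, 5.714286.
f(m₁)=-118.745106, f(m₂)=-251.204915, f(m₃)=-472.414411, f(m₄)=-815, f(m₅)=-1316.705956, f(m₆)=-2020.394419, f(m₇)=-2974.045398.
h·[f(m₁) + f(m₂) + f(m₃) + f(m₄) + f(m₅) + f(m₆) + f(m₇)] = 0.571429·(-7968.510204) = -4553.4344.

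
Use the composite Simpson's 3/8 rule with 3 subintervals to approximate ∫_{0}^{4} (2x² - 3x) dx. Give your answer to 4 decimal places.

18.6667

h = (4 − 0)/3 = 1.333333.
Nodes x₀,…,x₃ = 0, 1.333333, 2.666667, 4.
f(x) = 2x² - 3x: f₀=0, f₁=-0.444444, f₂=6.222222, f₃=20.
(3h/8)·[f₀ + 3f₁ + 3f₂ + f₃] = 0.5·(37.333333) = 18.6667.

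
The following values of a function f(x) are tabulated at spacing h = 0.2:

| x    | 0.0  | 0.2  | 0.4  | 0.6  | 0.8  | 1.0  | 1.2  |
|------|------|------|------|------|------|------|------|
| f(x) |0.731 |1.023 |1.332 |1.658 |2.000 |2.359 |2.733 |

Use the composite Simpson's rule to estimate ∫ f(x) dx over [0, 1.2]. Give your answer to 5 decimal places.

2.01920

h = 0.2, n = 6.
(h/3)·[y₀ + 4y₁ + 2y₂ + 4y₃ + 2y₄ + 4y₅ + y₆] = 0.066667·(30.288) = 2.01920.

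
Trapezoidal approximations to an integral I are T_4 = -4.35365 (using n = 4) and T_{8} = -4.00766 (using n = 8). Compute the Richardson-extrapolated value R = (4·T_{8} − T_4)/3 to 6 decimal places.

R = (4·T_{8} − T_4) / 3 = (4·(-4.00766) − (-4.35365))/3 = (-11.67699)/3 = -3.892330.

-3.892330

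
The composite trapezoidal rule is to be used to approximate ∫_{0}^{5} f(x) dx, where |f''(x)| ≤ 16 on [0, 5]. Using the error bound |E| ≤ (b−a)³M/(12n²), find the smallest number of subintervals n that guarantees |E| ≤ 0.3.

Need 2000/(12n²) ≤ 0.3.
n² ≥ 2000/(12·0.3) = 555.556 ⇒ n ≥ 23.5702, so the smallest n is 24.

24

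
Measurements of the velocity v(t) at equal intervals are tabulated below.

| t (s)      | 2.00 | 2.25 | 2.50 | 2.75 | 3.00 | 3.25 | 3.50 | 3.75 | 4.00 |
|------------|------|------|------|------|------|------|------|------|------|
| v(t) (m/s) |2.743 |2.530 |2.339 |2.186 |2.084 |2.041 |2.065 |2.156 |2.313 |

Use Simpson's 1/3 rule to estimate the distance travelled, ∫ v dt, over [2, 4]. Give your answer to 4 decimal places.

4.4737

h = 0.25, n = 8.
(h/3)·[y₀ + 4y₁ + 2y₂ + 4y₃ + 2y₄ + 4y₅ + 2y₆ + 4y₇ + y₈] = 0.083333·(53.684) = 4.4737.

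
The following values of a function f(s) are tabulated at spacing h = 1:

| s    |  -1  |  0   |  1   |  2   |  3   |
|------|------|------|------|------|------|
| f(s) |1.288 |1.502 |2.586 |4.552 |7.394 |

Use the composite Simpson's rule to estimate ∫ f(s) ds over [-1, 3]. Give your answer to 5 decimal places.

h = 1, n = 4.
(h/3)·[y₀ + 4y₁ + 2y₂ + 4y₃ + y₄] = 0.333333·(38.070) = 12.69000.

12.69000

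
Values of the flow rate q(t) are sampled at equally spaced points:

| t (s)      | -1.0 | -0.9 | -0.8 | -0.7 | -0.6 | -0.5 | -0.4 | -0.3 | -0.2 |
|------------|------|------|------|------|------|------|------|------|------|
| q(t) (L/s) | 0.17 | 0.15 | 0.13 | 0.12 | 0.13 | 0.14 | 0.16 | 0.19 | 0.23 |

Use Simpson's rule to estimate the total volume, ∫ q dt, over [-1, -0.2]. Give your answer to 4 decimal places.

h = 0.1, n = 8.
(h/3)·[y₀ + 4y₁ + 2y₂ + 4y₃ + 2y₄ + 4y₅ + 2y₆ + 4y₇ + y₈] = 0.033333·(3.64) = 0.1213.

0.1213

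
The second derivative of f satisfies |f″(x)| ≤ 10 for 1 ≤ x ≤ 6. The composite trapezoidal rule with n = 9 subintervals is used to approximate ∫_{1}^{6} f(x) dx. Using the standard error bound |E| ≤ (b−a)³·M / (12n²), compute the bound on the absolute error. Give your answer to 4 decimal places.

|E| ≤ (5)³·10 / (12·9²) = 1250/972 = 1.2860.

1.2860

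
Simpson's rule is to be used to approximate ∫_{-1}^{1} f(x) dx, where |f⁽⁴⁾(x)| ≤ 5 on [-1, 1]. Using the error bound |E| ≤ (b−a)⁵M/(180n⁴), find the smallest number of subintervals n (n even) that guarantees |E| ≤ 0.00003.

14

Need 160/(180n⁴) ≤ 0.00003.
n⁴ ≥ 160/(180·0.00003) = 29629.6 ⇒ n ≥ 13.1199, so the smallest even n is 14. (n must be even for Simpson's rule.)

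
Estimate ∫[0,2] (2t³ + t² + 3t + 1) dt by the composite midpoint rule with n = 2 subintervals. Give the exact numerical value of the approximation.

h = (2 − 0)/2 = 1.
Midpoints m₁,…,m₂ = 0.5, 1.5.
f(m₁)=3, f(m₂)=14.5.
h·[f(m₁) + f(m₂)] = 1·(17.5) = 17.5.

17.5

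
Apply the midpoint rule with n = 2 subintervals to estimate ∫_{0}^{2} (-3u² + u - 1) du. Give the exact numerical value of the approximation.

-7.5

h = (2 − 0)/2 = 1.
Midpoints m₁,…,m₂ = 0.5, 1.5.
f(m₁)=-1.25, f(m₂)=-6.25.
h·[f(m₁) + f(m₂)] = 1·(-7.5) = -7.5.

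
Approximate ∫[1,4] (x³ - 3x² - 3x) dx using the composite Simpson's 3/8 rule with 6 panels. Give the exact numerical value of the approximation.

-21.75

h = (4 − 1)/6 = 0.5.
Nodes x₀,…,x₆ = 1, 1.5, 2, 2.5, 3, 3.5, 4.
f(x) = x³ - 3x² - 3x: f₀=-5, f₁=-7.875, f₂=-10, f₃=-10.625, f₄=-9, f₅=-4.375, f₆=4.
(3h/8)·[f₀ + 3f₁ + 3f₂ + 2f₃ + 3f₄ + 3f₅ + f₆] = 0.1875·(-116) = -21.75.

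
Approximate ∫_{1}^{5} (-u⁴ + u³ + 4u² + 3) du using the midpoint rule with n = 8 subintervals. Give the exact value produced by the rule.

-287.390625

h = (5 − 1)/8 = 0.5.
Midpoints m₁,…,m₈ = 1.25, 1.75, 2.25, 2.75, 3.25, 3.75, 4.25, 4.75.
f(m₁)=8.76171875, f(m₂)=11.23046875, f(m₃)=9.01171875, f(m₄)=-3.14453125, f(m₅)=-31.98828125, f(m₆)=-85.76953125, f(m₇)=-174.23828125, f(m₈)=-308.64453125.
h·[f(m₁) + f(m₂) + f(m₃) + f(m₄) + f(m₅) + f(m₆) + f(m₇) + f(m₈)] = 0.5·(-574.78125) = -287.390625.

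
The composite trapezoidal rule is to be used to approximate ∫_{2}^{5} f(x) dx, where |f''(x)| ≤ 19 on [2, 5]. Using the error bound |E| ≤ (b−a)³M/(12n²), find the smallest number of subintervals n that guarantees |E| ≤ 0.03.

Need 513/(12n²) ≤ 0.03.
n² ≥ 513/(12·0.03) = 1425 ⇒ n ≥ 37.7492, so the smallest n is 38.

38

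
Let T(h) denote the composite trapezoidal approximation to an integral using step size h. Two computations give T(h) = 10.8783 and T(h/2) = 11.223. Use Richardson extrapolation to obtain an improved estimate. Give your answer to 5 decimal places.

11.33790

R = (4·T(h/2) − T(h)) / 3 = (4·11.223 − 10.8783)/3 = (34.0137)/3 = 11.33790.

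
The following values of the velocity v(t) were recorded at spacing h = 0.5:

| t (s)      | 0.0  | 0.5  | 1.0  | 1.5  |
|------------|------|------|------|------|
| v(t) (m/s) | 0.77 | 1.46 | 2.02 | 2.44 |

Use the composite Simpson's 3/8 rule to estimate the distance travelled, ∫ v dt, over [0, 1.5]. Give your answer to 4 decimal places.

2.5594

h = 0.5, n = 3.
(3h/8)·[y₀ + 3y₁ + 3y₂ + y₃] = 0.1875·(13.65) = 2.5594.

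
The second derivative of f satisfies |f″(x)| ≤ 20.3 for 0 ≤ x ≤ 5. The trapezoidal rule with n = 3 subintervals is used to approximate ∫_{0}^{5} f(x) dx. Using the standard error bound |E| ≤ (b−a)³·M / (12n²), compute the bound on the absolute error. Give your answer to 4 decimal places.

23.4954

|E| ≤ (5)³·20.3 / (12·3²) = 2537.5/108 = 23.4954.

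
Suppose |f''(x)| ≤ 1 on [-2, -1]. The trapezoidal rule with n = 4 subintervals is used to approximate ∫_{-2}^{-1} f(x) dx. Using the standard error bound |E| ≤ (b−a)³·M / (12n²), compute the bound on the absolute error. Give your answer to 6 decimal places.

0.005208

|E| ≤ (1)³·1 / (12·4²) = 1/192 = 0.005208.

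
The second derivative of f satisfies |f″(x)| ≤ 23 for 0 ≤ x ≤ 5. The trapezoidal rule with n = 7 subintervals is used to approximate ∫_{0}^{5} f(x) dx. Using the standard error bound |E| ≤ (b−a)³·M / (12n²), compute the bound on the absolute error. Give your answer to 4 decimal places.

|E| ≤ (5)³·23 / (12·7²) = 2875/588 = 4.8895.

4.8895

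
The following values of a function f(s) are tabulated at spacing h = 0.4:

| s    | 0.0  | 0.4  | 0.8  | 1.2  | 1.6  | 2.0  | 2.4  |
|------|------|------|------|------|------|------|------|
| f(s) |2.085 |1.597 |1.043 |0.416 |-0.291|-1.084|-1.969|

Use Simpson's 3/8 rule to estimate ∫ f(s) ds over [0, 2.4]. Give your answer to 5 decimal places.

h = 0.4, n = 6.
(3h/8)·[y₀ + 3y₁ + 3y₂ + 2y₃ + 3y₄ + 3y₅ + y₆] = 0.15·(4.743) = 0.71145.

0.71145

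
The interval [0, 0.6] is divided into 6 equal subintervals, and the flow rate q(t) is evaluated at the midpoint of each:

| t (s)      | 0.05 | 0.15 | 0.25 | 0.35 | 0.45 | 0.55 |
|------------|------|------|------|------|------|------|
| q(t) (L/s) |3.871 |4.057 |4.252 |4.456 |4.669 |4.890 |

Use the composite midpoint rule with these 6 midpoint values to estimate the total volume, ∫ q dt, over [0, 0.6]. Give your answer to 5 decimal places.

h = 0.1, n = 6.
h·[y(m₁) + y(m₂) + y(m₃) + y(m₄) + y(m₅) + y(m₆)] = 0.1·(26.195) = 2.61950.

2.61950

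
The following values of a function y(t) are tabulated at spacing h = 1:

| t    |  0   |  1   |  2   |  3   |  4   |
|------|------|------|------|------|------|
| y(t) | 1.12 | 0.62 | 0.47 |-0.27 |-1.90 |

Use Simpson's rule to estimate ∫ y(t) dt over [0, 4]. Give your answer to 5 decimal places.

0.52000

h = 1, n = 4.
(h/3)·[y₀ + 4y₁ + 2y₂ + 4y₃ + y₄] = 0.333333·(1.56) = 0.52000.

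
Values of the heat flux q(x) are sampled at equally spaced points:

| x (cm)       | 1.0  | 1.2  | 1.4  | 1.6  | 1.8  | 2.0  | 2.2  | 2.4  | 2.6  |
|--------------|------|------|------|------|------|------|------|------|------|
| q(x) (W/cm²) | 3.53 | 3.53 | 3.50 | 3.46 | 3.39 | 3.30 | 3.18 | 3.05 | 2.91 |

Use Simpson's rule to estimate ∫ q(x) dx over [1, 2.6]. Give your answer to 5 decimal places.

h = 0.2, n = 8.
(h/3)·[y₀ + 4y₁ + 2y₂ + 4y₃ + 2y₄ + 4y₅ + 2y₆ + 4y₇ + y₈] = 0.066667·(79.94) = 5.32933.

5.32933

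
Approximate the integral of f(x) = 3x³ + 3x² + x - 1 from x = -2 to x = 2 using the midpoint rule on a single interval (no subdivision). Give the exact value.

-4

M = (b−a)·f(0) = 4·(-1) = -4.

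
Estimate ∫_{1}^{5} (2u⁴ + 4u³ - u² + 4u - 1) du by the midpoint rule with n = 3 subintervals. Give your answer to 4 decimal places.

h = (5 − 1)/3 = 1.333333.
Midpoints m₁,…,m₃ = 1.666667, 3, 4.333333.
f(m₁)=36.839506, f(m₂)=272, f(m₃)=1028.246914.
h·[f(m₁) + f(m₂) + f(m₃)] = 1.333333·(1337.086420) = 1782.7819.

1782.7819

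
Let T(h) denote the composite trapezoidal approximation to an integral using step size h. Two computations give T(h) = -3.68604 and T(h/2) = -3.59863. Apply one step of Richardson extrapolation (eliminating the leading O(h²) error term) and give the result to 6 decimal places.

R = (4·T(h/2) − T(h)) / 3 = (4·(-3.59863) − (-3.68604))/3 = (-10.70848)/3 = -3.569493.

-3.569493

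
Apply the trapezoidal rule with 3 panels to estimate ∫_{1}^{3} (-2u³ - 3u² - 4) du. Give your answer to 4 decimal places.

-76.2222

h = (3 − 1)/3 = 0.666667.
Nodes u₀,…,u₃ = 1, 1.666667, 2.333333, 3.
f(u) = -2u³ - 3u² - 4: f₀=-9, f₁=-21.592593, f₂=-45.740741, f₃=-85.
(h/2)·[f₀ + 2f₁ + 2f₂ + f₃] = 0.333333·(-228.666667) = -76.2222.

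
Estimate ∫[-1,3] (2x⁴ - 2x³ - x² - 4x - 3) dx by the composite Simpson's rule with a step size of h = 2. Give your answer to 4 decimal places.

h = (3 − (-1))/2 = 2.
Nodes x₀,…,x₂ = -1, 1, 3.
f(x) = 2x⁴ - 2x³ - x² - 4x - 3: f₀=4, f₁=-8, f₂=84.
(h/3)·[f₀ + 4f₁ + f₂] = 0.666667·(56) = 37.3333.

37.3333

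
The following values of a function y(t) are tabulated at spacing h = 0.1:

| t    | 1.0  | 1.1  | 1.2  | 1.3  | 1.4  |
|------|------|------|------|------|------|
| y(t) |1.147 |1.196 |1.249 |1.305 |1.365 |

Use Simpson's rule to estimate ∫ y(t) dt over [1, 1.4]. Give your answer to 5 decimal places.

0.50047

h = 0.1, n = 4.
(h/3)·[y₀ + 4y₁ + 2y₂ + 4y₃ + y₄] = 0.033333·(15.014) = 0.50047.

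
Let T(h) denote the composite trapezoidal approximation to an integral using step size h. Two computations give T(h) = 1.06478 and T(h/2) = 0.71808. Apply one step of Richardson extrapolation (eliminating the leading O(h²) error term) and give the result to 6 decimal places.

R = (4·T(h/2) − T(h)) / 3 = (4·0.71808 − 1.06478)/3 = (1.80754)/3 = 0.602513.

0.602513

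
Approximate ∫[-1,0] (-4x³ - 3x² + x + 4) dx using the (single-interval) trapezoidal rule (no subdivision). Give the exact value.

T = (b−a)/2 · [f(-1) + f(0)] = 0.5·[4 + 4] = 4.

4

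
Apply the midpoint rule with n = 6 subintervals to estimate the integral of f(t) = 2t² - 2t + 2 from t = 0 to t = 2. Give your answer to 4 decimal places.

5.2963

h = (2 − 0)/6 = 0.333333.
Midpoints m₁,…,m₆ = 0.166667, 0.5, 0.833333, 1.166667, 1.5, 1.833333.
f(m₁)=1.722222, f(m₂)=1.5, f(m₃)=1.722222, f(m₄)=2.388889, f(m₅)=3.5, f(m₆)=5.055556.
h·[f(m₁) + f(m₂) + f(m₃) + f(m₄) + f(m₅) + f(m₆)] = 0.333333·(15.888889) = 5.2963.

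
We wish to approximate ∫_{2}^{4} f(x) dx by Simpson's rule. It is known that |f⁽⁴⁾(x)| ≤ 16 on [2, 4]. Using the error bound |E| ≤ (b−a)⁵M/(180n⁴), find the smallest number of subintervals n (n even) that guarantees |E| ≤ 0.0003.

Need 512/(180n⁴) ≤ 0.0003.
n⁴ ≥ 512/(180·0.0003) = 9481.48 ⇒ n ≥ 9.8678, so the smallest even n is 10. (n must be even for Simpson's rule.)

10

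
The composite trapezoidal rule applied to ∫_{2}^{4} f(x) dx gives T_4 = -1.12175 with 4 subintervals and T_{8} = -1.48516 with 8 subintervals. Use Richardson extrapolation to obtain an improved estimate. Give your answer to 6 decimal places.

-1.606297

R = (4·T_{8} − T_4) / 3 = (4·(-1.48516) − (-1.12175))/3 = (-4.81889)/3 = -1.606297.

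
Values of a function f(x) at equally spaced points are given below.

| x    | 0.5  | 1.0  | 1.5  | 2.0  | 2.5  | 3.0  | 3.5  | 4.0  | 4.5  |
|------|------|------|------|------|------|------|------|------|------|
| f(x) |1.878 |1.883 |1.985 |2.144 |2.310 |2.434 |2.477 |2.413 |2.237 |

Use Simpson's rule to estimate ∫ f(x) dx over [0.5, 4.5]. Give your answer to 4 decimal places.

8.8592

h = 0.5, n = 8.
(h/3)·[y₀ + 4y₁ + 2y₂ + 4y₃ + 2y₄ + 4y₅ + 2y₆ + 4y₇ + y₈] = 0.166667·(53.155) = 8.8592.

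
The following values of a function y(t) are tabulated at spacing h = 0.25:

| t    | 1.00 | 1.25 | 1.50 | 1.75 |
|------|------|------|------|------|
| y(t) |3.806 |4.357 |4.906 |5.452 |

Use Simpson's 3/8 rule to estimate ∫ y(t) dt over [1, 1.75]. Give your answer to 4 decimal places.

3.4732

h = 0.25, n = 3.
(3h/8)·[y₀ + 3y₁ + 3y₂ + y₃] = 0.09375·(37.047) = 3.4732.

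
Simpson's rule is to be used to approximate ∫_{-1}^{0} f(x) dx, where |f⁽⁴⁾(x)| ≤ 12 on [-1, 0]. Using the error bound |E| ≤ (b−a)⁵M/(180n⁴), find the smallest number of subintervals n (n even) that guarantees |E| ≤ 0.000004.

Need 12/(180n⁴) ≤ 0.000004.
n⁴ ≥ 12/(180·0.000004) = 16666.7 ⇒ n ≥ 11.3622, so the smallest even n is 12. (n must be even for Simpson's rule.)

12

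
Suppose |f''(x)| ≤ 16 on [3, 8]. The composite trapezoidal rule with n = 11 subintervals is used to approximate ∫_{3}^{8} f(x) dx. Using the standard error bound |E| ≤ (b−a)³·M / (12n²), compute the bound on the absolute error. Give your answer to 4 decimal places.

1.3774

|E| ≤ (5)³·16 / (12·11²) = 2000/1452 = 1.3774.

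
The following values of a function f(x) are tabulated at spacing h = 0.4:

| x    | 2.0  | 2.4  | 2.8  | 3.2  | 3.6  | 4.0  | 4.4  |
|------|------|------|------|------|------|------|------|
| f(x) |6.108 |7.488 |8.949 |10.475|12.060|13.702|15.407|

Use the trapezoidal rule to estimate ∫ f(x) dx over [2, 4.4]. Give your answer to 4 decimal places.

25.3726

h = 0.4, n = 6.
(h/2)·[y₀ + 2y₁ + 2y₂ + 2y₃ + 2y₄ + 2y₅ + y₆] = 0.2·(126.863) = 25.3726.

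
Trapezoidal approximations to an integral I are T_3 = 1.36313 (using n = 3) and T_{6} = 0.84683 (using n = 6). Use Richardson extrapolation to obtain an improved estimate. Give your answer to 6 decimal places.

R = (4·T_{6} − T_3) / 3 = (4·0.84683 − 1.36313)/3 = (2.02419)/3 = 0.674730.

0.674730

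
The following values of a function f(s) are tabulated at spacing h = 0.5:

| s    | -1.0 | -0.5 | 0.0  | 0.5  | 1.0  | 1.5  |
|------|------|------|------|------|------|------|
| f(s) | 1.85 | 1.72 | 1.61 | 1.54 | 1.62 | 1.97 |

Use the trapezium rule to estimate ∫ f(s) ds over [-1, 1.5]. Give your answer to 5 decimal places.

h = 0.5, n = 5.
(h/2)·[y₀ + 2y₁ + 2y₂ + 2y₃ + 2y₄ + y₅] = 0.25·(16.80) = 4.20000.

4.20000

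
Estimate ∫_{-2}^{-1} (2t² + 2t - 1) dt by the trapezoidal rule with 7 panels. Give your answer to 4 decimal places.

h = (-1 − (-2))/7 = 0.142857.
Nodes t₀,…,t₇ = -2, -1.857143, -1.714286, -1.571429, -1.428571, -1.285714, -1.142857, -1.
f(t) = 2t² + 2t - 1: f₀=3, f₁=2.183673, f₂=1.448980, f₃=0.795918, f₄=0.224490, f₅=-0.265306, f₆=-0.673469, f₇=-1.
(h/2)·[f₀ + 2f₁ + 2f₂ + 2f₃ + 2f₄ + 2f₅ + 2f₆ + f₇] = 0.071429·(9.428571) = 0.6735.

0.6735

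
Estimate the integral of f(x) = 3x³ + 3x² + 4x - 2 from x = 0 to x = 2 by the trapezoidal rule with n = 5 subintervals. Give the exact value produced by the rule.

h = (2 − 0)/5 = 0.4.
Nodes x₀,…,x₅ = 0, 0.4, 0.8, 1.2, 1.6, 2.
f(x) = 3x³ + 3x² + 4x - 2: f₀=-2, f₁=0.272, f₂=4.656, f₃=12.304, f₄=24.368, f₅=42.
(h/2)·[f₀ + 2f₁ + 2f₂ + 2f₃ + 2f₄ + f₅] = 0.2·(123.2) = 24.64.

24.64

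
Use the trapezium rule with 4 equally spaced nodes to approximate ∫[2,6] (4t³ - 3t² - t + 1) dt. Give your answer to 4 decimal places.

1113.3333

h = (6 − 2)/3 = 1.333333.
Nodes t₀,…,t₃ = 2, 3.333333, 4.666667, 6.
f(t) = 4t³ - 3t² - t + 1: f₀=19, f₁=112.481481, f₂=337.518519, f₃=751.
(h/2)·[f₀ + 2f₁ + 2f₂ + f₃] = 0.666667·(1670) = 1113.3333.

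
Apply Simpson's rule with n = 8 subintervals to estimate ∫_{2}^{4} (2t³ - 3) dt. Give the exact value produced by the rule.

114

h = (4 − 2)/8 = 0.25.
Nodes t₀,…,t₈ = 2, 2.25, 2.5, 2.75, 3, 3.25, 3.5, 3.75, 4.
f(t) = 2t³ - 3: f₀=13, f₁=19.78125, f₂=28.25, f₃=38.59375, f₄=51, f₅=65.65625, f₆=82.75, f₇=102.46875, f₈=125.
(h/3)·[f₀ + 4f₁ + 2f₂ + 4f₃ + 2f₄ + 4f₅ + 2f₆ + 4f₇ + f₈] = 0.083333·(1368) = 114.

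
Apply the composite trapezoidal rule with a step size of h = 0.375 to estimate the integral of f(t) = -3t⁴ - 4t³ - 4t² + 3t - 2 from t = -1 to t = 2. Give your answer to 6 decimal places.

-50.262817

h = (2 − (-1))/8 = 0.375.
Nodes t₀,…,t₈ = -1, -0.625, -0.25, 0.125, 0.5, 0.875, 1.25, 1.625, 2.
f(t) = -3t⁴ - 4t³ - 4t² + 3t - 2: f₀=-8, f₁=-4.918701171875, f₂=-2.94921875, f₃=-1.696044921875, f₄=-2.1875, f₅=-6.875732421875, f₆=-19.63671875, f₇=-45.770263671875, f₈=-92.
(h/2)·[f₀ + 2f₁ + 2f₂ + 2f₃ + 2f₄ + 2f₅ + 2f₆ + 2f₇ + f₈] = 0.1875·(-268.068359375) = -50.262817.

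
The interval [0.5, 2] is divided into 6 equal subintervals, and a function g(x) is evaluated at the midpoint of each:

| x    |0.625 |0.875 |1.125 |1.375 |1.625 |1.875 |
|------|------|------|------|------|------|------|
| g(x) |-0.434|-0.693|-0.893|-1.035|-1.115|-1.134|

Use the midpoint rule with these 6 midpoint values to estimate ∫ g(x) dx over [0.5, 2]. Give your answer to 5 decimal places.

-1.32600

h = 0.25, n = 6.
h·[y(m₁) + y(m₂) + y(m₃) + y(m₄) + y(m₅) + y(m₆)] = 0.25·(-5.304) = -1.32600.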